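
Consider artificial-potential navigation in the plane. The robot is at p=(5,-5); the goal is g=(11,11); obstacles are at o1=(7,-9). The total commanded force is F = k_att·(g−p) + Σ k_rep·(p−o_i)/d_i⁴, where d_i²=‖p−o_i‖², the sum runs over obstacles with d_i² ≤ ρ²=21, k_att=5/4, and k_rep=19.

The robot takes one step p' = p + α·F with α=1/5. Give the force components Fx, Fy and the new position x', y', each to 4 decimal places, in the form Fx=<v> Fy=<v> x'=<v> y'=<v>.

Fx=7.4050 Fy=20.1900 x'=6.4810 y'=-0.9620

F_att = 5/4·(g−p) = 5/4·(6,16) = (7.5000,20.0000)
o1: d²=20 ≤ ρ²=21; F_rep = 19·(-2,4)/20² = (-0.0950,0.1900)
F = F_att + ΣF_rep = (7.4050,20.1900)
p' = p + 1/5·F = (6.4810,-0.9620)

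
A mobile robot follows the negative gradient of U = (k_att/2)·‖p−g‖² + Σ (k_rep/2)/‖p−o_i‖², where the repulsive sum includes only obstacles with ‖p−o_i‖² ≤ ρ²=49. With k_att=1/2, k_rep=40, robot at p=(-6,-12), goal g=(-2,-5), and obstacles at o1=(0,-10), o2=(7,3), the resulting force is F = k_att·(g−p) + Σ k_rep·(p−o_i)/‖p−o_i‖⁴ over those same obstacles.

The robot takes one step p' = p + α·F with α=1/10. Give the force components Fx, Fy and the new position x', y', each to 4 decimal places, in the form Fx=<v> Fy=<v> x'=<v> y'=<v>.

Fx=1.8500 Fy=3.4500 x'=-5.8150 y'=-11.6550

F_att = 1/2·(g−p) = 1/2·(4,7) = (2.0000,3.5000)
o1: d²=40 ≤ ρ²=49; F_rep = 40·(-6,-2)/40² = (-0.1500,-0.0500)
o2: d²=394 > ρ²=49 → inactive
F = F_att + ΣF_rep = (1.8500,3.4500)
p' = p + 1/10·F = (-5.8150,-11.6550)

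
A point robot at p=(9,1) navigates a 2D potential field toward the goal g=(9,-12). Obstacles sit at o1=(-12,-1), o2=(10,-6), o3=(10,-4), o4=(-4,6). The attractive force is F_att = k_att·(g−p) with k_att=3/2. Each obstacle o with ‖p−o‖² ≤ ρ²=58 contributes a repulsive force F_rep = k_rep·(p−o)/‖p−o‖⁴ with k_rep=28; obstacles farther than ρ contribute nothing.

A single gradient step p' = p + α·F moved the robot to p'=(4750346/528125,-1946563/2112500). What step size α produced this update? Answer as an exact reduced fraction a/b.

F_att = 3/2·(g−p) = 3/2·(0,-13) = (0.0000,-19.5000)
o1: d²=445 > ρ²=58 → inactive
o2: d²=50 ≤ ρ²=58; F_rep = 28·(-1,7)/50² = (-0.0112,0.0784)
o3: d²=26 ≤ ρ²=58; F_rep = 28·(-1,5)/26² = (-0.0414,0.2071)
o4: d²=194 > ρ²=58 → inactive
F = F_att + ΣF_rep = (-0.0526,-19.2145)
Δp = p'−p = (-0.0053,-1.9214); α = Δx/Fx = (-2779/528125) / (-5558/105625) = 1/10
check: Δy/Fy = (-4059063/2112500) / (-4059063/211250) = 1/10 ✓

α = 1/10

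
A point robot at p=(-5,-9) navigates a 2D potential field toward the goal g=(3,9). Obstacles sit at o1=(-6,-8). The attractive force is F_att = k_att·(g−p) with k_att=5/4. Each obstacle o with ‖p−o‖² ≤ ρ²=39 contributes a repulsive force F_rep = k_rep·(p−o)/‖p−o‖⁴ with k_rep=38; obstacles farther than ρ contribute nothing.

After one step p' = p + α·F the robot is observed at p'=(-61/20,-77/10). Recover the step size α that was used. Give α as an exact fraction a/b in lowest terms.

α = 1/10

F_att = 5/4·(g−p) = 5/4·(8,18) = (10.0000,22.5000)
o1: d²=2 ≤ ρ²=39; F_rep = 38·(1,-1)/2² = (9.5000,-9.5000)
F = F_att + ΣF_rep = (19.5000,13.0000)
Δp = p'−p = (1.9500,1.3000); α = Δx/Fx = (39/20) / (39/2) = 1/10
check: Δy/Fy = (13/10) / (13) = 1/10 ✓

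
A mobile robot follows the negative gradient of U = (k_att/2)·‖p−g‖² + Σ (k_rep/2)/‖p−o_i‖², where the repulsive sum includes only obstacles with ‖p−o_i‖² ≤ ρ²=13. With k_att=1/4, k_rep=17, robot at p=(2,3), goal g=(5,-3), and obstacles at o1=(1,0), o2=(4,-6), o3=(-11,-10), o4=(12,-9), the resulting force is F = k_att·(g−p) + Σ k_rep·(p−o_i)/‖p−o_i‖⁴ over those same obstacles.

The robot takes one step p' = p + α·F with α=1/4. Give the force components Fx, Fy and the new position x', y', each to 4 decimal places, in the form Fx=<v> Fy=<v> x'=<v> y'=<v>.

Fx=0.9200 Fy=-0.9900 x'=2.2300 y'=2.7525

F_att = 1/4·(g−p) = 1/4·(3,-6) = (0.7500,-1.5000)
o1: d²=10 ≤ ρ²=13; F_rep = 17·(1,3)/10² = (0.1700,0.5100)
o2: d²=85 > ρ²=13 → inactive
o3: d²=338 > ρ²=13 → inactive
o4: d²=244 > ρ²=13 → inactive
F = F_att + ΣF_rep = (0.9200,-0.9900)
p' = p + 1/4·F = (2.2300,2.7525)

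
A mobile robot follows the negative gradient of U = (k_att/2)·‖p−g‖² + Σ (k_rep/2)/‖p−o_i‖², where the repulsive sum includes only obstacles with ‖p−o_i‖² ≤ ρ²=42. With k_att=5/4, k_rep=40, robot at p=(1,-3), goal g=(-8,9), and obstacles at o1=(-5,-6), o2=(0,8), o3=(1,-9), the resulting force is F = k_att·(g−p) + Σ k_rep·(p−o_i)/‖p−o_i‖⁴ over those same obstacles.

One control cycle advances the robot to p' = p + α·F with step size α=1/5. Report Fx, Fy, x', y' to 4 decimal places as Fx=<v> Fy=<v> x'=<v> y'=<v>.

Fx=-11.2500 Fy=15.1852 x'=-1.2500 y'=0.0370

F_att = 5/4·(g−p) = 5/4·(-9,12) = (-11.2500,15.0000)
o1: d²=45 > ρ²=42 → inactive
o2: d²=122 > ρ²=42 → inactive
o3: d²=36 ≤ ρ²=42; F_rep = 40·(0,6)/36² = (0.0000,0.1852)
F = F_att + ΣF_rep = (-11.2500,15.1852)
p' = p + 1/5·F = (-1.2500,0.0370)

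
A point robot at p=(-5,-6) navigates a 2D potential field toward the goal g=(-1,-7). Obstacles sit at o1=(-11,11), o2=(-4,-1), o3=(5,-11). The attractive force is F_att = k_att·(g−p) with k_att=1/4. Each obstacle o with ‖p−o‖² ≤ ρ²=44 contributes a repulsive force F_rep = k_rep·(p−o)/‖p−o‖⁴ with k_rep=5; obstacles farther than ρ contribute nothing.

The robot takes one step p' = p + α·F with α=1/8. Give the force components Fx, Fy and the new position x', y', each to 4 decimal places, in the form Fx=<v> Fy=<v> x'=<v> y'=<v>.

F_att = 1/4·(g−p) = 1/4·(4,-1) = (1.0000,-0.2500)
o1: d²=325 > ρ²=44 → inactive
o2: d²=26 ≤ ρ²=44; F_rep = 5·(-1,-5)/26² = (-0.0074,-0.0370)
o3: d²=125 > ρ²=44 → inactive
F = F_att + ΣF_rep = (0.9926,-0.2870)
p' = p + 1/8·F = (-4.8759,-6.0359)

Fx=0.9926 Fy=-0.2870 x'=-4.8759 y'=-6.0359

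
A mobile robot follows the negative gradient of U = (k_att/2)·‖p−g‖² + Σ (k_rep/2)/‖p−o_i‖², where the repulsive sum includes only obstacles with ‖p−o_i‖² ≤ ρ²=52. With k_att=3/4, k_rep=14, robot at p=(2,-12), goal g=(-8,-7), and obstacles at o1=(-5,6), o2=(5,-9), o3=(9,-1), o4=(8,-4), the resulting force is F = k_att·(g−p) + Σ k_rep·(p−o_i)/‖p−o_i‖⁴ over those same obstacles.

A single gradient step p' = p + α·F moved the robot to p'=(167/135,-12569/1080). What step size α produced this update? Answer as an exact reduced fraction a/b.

α = 1/10

F_att = 3/4·(g−p) = 3/4·(-10,5) = (-7.5000,3.7500)
o1: d²=373 > ρ²=52 → inactive
o2: d²=18 ≤ ρ²=52; F_rep = 14·(-3,-3)/18² = (-0.1296,-0.1296)
o3: d²=170 > ρ²=52 → inactive
o4: d²=100 > ρ²=52 → inactive
F = F_att + ΣF_rep = (-7.6296,3.6204)
Δp = p'−p = (-0.7630,0.3620); α = Δx/Fx = (-103/135) / (-206/27) = 1/10
check: Δy/Fy = (391/1080) / (391/108) = 1/10 ✓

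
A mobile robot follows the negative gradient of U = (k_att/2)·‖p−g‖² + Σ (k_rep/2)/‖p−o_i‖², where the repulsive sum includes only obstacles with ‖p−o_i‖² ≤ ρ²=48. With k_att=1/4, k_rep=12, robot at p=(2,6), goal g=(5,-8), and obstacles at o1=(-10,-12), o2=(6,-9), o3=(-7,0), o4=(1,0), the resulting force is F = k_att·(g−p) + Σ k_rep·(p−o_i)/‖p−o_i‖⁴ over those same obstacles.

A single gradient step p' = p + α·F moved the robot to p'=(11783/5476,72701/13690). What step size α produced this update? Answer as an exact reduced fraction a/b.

α = 1/5

F_att = 1/4·(g−p) = 1/4·(3,-14) = (0.7500,-3.5000)
o1: d²=468 > ρ²=48 → inactive
o2: d²=241 > ρ²=48 → inactive
o3: d²=117 > ρ²=48 → inactive
o4: d²=37 ≤ ρ²=48; F_rep = 12·(1,6)/37² = (0.0088,0.0526)
F = F_att + ΣF_rep = (0.7588,-3.4474)
Δp = p'−p = (0.1518,-0.6895); α = Δx/Fx = (831/5476) / (4155/5476) = 1/5
check: Δy/Fy = (-9439/13690) / (-9439/2738) = 1/5 ✓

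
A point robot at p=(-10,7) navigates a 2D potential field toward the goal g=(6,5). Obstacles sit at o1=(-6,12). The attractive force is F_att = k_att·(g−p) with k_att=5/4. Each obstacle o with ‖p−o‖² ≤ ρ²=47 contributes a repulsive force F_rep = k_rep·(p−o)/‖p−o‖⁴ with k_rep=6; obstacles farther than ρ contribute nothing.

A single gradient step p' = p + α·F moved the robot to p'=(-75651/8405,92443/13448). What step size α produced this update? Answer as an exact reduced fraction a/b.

F_att = 5/4·(g−p) = 5/4·(16,-2) = (20.0000,-2.5000)
o1: d²=41 ≤ ρ²=47; F_rep = 6·(-4,-5)/41² = (-0.0143,-0.0178)
F = F_att + ΣF_rep = (19.9857,-2.5178)
Δp = p'−p = (0.9993,-0.1259); α = Δx/Fx = (8399/8405) / (33596/1681) = 1/20
check: Δy/Fy = (-1693/13448) / (-8465/3362) = 1/20 ✓

α = 1/20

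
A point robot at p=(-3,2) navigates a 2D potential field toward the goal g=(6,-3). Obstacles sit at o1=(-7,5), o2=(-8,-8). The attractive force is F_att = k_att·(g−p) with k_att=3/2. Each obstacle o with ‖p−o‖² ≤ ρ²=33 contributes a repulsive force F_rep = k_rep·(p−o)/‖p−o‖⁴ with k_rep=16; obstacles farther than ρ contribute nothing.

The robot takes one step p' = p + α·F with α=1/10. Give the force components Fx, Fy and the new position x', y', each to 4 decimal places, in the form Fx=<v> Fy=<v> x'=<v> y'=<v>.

F_att = 3/2·(g−p) = 3/2·(9,-5) = (13.5000,-7.5000)
o1: d²=25 ≤ ρ²=33; F_rep = 16·(4,-3)/25² = (0.1024,-0.0768)
o2: d²=125 > ρ²=33 → inactive
F = F_att + ΣF_rep = (13.6024,-7.5768)
p' = p + 1/10·F = (-1.6398,1.2423)

Fx=13.6024 Fy=-7.5768 x'=-1.6398 y'=1.2423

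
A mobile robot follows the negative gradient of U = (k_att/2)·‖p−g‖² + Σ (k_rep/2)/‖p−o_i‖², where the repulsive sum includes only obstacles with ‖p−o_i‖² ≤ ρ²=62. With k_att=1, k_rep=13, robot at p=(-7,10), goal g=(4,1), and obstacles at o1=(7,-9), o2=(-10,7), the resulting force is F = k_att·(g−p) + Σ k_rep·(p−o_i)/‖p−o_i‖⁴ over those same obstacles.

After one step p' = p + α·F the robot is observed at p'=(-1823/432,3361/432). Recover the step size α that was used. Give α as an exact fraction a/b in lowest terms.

α = 1/4

F_att = 1·(g−p) = 1·(11,-9) = (11.0000,-9.0000)
o1: d²=557 > ρ²=62 → inactive
o2: d²=18 ≤ ρ²=62; F_rep = 13·(3,3)/18² = (0.1204,0.1204)
F = F_att + ΣF_rep = (11.1204,-8.8796)
Δp = p'−p = (2.7801,-2.2199); α = Δx/Fx = (1201/432) / (1201/108) = 1/4
check: Δy/Fy = (-959/432) / (-959/108) = 1/4 ✓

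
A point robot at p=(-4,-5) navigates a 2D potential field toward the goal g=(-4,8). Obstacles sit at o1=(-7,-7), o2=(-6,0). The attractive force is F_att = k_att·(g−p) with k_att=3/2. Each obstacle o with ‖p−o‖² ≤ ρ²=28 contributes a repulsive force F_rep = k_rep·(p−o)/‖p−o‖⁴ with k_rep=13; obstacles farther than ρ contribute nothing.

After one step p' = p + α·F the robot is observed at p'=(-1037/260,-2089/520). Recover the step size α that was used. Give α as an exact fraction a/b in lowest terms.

F_att = 3/2·(g−p) = 3/2·(0,13) = (0.0000,19.5000)
o1: d²=13 ≤ ρ²=28; F_rep = 13·(3,2)/13² = (0.2308,0.1538)
o2: d²=29 > ρ²=28 → inactive
F = F_att + ΣF_rep = (0.2308,19.6538)
Δp = p'−p = (0.0115,0.9827); α = Δx/Fx = (3/260) / (3/13) = 1/20
check: Δy/Fy = (511/520) / (511/26) = 1/20 ✓

α = 1/20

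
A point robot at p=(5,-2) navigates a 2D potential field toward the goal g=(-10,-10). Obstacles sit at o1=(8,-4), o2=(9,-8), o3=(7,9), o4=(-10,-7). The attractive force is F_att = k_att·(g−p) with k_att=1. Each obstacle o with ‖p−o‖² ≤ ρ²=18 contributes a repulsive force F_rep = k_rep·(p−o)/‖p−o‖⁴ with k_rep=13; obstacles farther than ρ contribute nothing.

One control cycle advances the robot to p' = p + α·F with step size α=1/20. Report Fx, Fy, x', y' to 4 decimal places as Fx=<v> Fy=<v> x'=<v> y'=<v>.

F_att = 1·(g−p) = 1·(-15,-8) = (-15.0000,-8.0000)
o1: d²=13 ≤ ρ²=18; F_rep = 13·(-3,2)/13² = (-0.2308,0.1538)
o2: d²=52 > ρ²=18 → inactive
o3: d²=125 > ρ²=18 → inactive
o4: d²=250 > ρ²=18 → inactive
F = F_att + ΣF_rep = (-15.2308,-7.8462)
p' = p + 1/20·F = (4.2385,-2.3923)

Fx=-15.2308 Fy=-7.8462 x'=4.2385 y'=-2.3923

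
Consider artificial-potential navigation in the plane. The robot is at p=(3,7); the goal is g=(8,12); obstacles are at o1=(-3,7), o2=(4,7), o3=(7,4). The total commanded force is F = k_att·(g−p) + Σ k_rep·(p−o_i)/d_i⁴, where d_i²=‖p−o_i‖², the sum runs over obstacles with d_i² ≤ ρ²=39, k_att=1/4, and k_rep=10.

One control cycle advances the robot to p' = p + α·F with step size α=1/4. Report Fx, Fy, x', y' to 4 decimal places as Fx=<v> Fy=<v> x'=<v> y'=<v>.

F_att = 1/4·(g−p) = 1/4·(5,5) = (1.2500,1.2500)
o1: d²=36 ≤ ρ²=39; F_rep = 10·(6,0)/36² = (0.0463,0.0000)
o2: d²=1 ≤ ρ²=39; F_rep = 10·(-1,0)/1² = (-10.0000,0.0000)
o3: d²=25 ≤ ρ²=39; F_rep = 10·(-4,3)/25² = (-0.0640,0.0480)
F = F_att + ΣF_rep = (-8.7677,1.2980)
p' = p + 1/4·F = (0.8081,7.3245)

Fx=-8.7677 Fy=1.2980 x'=0.8081 y'=7.3245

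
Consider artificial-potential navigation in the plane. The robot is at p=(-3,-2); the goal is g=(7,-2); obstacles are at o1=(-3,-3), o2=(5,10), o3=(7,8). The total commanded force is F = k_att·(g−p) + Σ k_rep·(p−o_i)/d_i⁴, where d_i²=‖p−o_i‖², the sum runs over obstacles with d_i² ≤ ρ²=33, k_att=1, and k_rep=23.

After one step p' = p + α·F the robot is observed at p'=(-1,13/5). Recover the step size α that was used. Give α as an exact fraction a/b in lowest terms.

F_att = 1·(g−p) = 1·(10,0) = (10.0000,0.0000)
o1: d²=1 ≤ ρ²=33; F_rep = 23·(0,1)/1² = (0.0000,23.0000)
o2: d²=208 > ρ²=33 → inactive
o3: d²=200 > ρ²=33 → inactive
F = F_att + ΣF_rep = (10.0000,23.0000)
Δp = p'−p = (2.0000,4.6000); α = Δx/Fx = (2) / (10) = 1/5
check: Δy/Fy = (23/5) / (23) = 1/5 ✓

α = 1/5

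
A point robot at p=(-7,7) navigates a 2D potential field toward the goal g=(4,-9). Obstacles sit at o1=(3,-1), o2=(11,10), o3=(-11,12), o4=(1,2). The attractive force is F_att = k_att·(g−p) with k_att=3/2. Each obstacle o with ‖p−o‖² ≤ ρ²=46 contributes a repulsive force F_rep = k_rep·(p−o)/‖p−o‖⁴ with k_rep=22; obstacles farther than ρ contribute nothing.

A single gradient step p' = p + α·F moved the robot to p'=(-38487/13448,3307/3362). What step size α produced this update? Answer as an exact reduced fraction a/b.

F_att = 3/2·(g−p) = 3/2·(11,-16) = (16.5000,-24.0000)
o1: d²=164 > ρ²=46 → inactive
o2: d²=333 > ρ²=46 → inactive
o3: d²=41 ≤ ρ²=46; F_rep = 22·(4,-5)/41² = (0.0523,-0.0654)
o4: d²=89 > ρ²=46 → inactive
F = F_att + ΣF_rep = (16.5523,-24.0654)
Δp = p'−p = (4.1381,-6.0164); α = Δx/Fx = (55649/13448) / (55649/3362) = 1/4
check: Δy/Fy = (-20227/3362) / (-40454/1681) = 1/4 ✓

α = 1/4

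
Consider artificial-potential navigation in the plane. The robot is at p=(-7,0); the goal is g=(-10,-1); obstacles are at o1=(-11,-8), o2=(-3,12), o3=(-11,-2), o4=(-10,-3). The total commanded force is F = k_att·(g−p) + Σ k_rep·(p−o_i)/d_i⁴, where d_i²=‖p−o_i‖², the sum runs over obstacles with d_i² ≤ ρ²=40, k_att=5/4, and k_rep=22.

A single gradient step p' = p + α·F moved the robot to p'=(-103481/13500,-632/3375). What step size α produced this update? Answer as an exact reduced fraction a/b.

F_att = 5/4·(g−p) = 5/4·(-3,-1) = (-3.7500,-1.2500)
o1: d²=80 > ρ²=40 → inactive
o2: d²=160 > ρ²=40 → inactive
o3: d²=20 ≤ ρ²=40; F_rep = 22·(4,2)/20² = (0.2200,0.1100)
o4: d²=18 ≤ ρ²=40; F_rep = 22·(3,3)/18² = (0.2037,0.2037)
F = F_att + ΣF_rep = (-3.3263,-0.9363)
Δp = p'−p = (-0.6653,-0.1873); α = Δx/Fx = (-8981/13500) / (-8981/2700) = 1/5
check: Δy/Fy = (-632/3375) / (-632/675) = 1/5 ✓

α = 1/5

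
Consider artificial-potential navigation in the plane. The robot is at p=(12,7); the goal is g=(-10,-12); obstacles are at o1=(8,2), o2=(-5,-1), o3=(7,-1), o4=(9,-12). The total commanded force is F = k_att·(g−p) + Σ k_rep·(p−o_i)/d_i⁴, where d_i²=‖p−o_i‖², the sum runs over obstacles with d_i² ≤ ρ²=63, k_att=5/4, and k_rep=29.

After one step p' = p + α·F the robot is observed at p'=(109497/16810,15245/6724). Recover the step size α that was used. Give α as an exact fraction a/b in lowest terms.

α = 1/5

F_att = 5/4·(g−p) = 5/4·(-22,-19) = (-27.5000,-23.7500)
o1: d²=41 ≤ ρ²=63; F_rep = 29·(4,5)/41² = (0.0690,0.0863)
o2: d²=353 > ρ²=63 → inactive
o3: d²=89 > ρ²=63 → inactive
o4: d²=370 > ρ²=63 → inactive
F = F_att + ΣF_rep = (-27.4310,-23.6637)
Δp = p'−p = (-5.4862,-4.7327); α = Δx/Fx = (-92223/16810) / (-92223/3362) = 1/5
check: Δy/Fy = (-31823/6724) / (-159115/6724) = 1/5 ✓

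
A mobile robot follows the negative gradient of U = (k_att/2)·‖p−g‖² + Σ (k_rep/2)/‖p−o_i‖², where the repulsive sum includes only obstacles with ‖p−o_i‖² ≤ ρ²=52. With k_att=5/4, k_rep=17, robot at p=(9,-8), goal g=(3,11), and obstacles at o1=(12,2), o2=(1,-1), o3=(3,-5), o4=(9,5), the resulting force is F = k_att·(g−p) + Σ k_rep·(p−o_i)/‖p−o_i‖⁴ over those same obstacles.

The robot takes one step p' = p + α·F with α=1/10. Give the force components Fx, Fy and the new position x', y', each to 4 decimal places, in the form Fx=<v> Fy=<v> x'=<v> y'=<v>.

Fx=-7.4496 Fy=23.7248 x'=8.2550 y'=-5.6275

F_att = 5/4·(g−p) = 5/4·(-6,19) = (-7.5000,23.7500)
o1: d²=109 > ρ²=52 → inactive
o2: d²=113 > ρ²=52 → inactive
o3: d²=45 ≤ ρ²=52; F_rep = 17·(6,-3)/45² = (0.0504,-0.0252)
o4: d²=169 > ρ²=52 → inactive
F = F_att + ΣF_rep = (-7.4496,23.7248)
p' = p + 1/10·F = (8.2550,-5.6275)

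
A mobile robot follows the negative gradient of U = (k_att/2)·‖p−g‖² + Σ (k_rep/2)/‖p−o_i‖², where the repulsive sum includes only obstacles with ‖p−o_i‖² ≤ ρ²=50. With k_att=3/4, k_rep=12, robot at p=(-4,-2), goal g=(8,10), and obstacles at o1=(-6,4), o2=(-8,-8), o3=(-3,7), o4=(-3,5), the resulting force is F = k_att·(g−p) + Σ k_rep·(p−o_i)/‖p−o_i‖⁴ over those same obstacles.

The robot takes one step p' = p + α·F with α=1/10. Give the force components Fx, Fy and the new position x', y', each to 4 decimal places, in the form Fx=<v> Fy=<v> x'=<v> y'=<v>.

F_att = 3/4·(g−p) = 3/4·(12,12) = (9.0000,9.0000)
o1: d²=40 ≤ ρ²=50; F_rep = 12·(2,-6)/40² = (0.0150,-0.0450)
o2: d²=52 > ρ²=50 → inactive
o3: d²=82 > ρ²=50 → inactive
o4: d²=50 ≤ ρ²=50; F_rep = 12·(-1,-7)/50² = (-0.0048,-0.0336)
F = F_att + ΣF_rep = (9.0102,8.9214)
p' = p + 1/10·F = (-3.0990,-1.1079)

Fx=9.0102 Fy=8.9214 x'=-3.0990 y'=-1.1079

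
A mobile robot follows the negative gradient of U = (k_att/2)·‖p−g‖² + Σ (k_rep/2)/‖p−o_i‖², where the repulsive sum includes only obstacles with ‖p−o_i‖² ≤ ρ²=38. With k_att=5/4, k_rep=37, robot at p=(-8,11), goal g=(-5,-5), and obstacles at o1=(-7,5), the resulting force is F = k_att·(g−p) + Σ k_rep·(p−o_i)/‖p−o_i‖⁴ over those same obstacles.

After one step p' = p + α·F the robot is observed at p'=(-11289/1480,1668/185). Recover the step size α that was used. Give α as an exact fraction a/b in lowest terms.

F_att = 5/4·(g−p) = 5/4·(3,-16) = (3.7500,-20.0000)
o1: d²=37 ≤ ρ²=38; F_rep = 37·(-1,6)/37² = (-0.0270,0.1622)
F = F_att + ΣF_rep = (3.7230,-19.8378)
Δp = p'−p = (0.3723,-1.9838); α = Δx/Fx = (551/1480) / (551/148) = 1/10
check: Δy/Fy = (-367/185) / (-734/37) = 1/10 ✓

α = 1/10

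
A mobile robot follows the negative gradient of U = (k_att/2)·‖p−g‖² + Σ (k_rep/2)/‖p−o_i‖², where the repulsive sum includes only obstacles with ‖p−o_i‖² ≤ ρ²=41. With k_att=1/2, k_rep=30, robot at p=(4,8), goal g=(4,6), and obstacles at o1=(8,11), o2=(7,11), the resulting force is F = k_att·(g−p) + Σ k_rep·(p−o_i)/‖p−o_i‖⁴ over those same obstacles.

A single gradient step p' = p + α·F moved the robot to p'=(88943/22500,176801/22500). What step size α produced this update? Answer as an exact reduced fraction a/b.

α = 1/10

F_att = 1/2·(g−p) = 1/2·(0,-2) = (0.0000,-1.0000)
o1: d²=25 ≤ ρ²=41; F_rep = 30·(-4,-3)/25² = (-0.1920,-0.1440)
o2: d²=18 ≤ ρ²=41; F_rep = 30·(-3,-3)/18² = (-0.2778,-0.2778)
F = F_att + ΣF_rep = (-0.4698,-1.4218)
Δp = p'−p = (-0.0470,-0.1422); α = Δx/Fx = (-1057/22500) / (-1057/2250) = 1/10
check: Δy/Fy = (-3199/22500) / (-3199/2250) = 1/10 ✓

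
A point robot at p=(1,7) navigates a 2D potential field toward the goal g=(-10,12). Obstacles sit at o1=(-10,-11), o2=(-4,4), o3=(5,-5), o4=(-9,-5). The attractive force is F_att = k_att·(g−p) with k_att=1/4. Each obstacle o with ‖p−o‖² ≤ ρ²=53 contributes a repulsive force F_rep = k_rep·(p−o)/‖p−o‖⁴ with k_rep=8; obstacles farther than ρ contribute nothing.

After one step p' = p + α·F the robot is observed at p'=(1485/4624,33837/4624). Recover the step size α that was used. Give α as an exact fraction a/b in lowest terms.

F_att = 1/4·(g−p) = 1/4·(-11,5) = (-2.7500,1.2500)
o1: d²=445 > ρ²=53 → inactive
o2: d²=34 ≤ ρ²=53; F_rep = 8·(5,3)/34² = (0.0346,0.0208)
o3: d²=160 > ρ²=53 → inactive
o4: d²=244 > ρ²=53 → inactive
F = F_att + ΣF_rep = (-2.7154,1.2708)
Δp = p'−p = (-0.6788,0.3177); α = Δx/Fx = (-3139/4624) / (-3139/1156) = 1/4
check: Δy/Fy = (1469/4624) / (1469/1156) = 1/4 ✓

α = 1/4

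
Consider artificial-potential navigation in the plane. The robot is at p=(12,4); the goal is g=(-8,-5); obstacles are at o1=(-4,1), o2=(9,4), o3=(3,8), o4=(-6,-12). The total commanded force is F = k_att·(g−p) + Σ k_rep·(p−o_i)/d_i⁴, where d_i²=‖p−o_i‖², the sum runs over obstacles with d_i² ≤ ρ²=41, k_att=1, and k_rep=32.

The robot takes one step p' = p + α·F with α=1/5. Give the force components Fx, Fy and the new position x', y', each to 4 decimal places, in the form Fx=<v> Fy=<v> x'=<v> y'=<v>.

F_att = 1·(g−p) = 1·(-20,-9) = (-20.0000,-9.0000)
o1: d²=265 > ρ²=41 → inactive
o2: d²=9 ≤ ρ²=41; F_rep = 32·(3,0)/9² = (1.1852,0.0000)
o3: d²=97 > ρ²=41 → inactive
o4: d²=580 > ρ²=41 → inactive
F = F_att + ΣF_rep = (-18.8148,-9.0000)
p' = p + 1/5·F = (8.2370,2.2000)

Fx=-18.8148 Fy=-9.0000 x'=8.2370 y'=2.2000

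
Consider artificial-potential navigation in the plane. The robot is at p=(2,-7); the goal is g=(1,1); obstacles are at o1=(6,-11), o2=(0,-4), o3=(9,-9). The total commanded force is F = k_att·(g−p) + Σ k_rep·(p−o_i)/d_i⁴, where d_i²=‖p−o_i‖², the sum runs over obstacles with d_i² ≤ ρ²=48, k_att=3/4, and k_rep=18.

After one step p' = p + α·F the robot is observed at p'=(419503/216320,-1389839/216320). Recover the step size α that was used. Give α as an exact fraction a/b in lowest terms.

α = 1/10

F_att = 3/4·(g−p) = 3/4·(-1,8) = (-0.7500,6.0000)
o1: d²=32 ≤ ρ²=48; F_rep = 18·(-4,4)/32² = (-0.0703,0.0703)
o2: d²=13 ≤ ρ²=48; F_rep = 18·(2,-3)/13² = (0.2130,-0.3195)
o3: d²=53 > ρ²=48 → inactive
F = F_att + ΣF_rep = (-0.6073,5.7508)
Δp = p'−p = (-0.0607,0.5751); α = Δx/Fx = (-13137/216320) / (-13137/21632) = 1/10
check: Δy/Fy = (124401/216320) / (124401/21632) = 1/10 ✓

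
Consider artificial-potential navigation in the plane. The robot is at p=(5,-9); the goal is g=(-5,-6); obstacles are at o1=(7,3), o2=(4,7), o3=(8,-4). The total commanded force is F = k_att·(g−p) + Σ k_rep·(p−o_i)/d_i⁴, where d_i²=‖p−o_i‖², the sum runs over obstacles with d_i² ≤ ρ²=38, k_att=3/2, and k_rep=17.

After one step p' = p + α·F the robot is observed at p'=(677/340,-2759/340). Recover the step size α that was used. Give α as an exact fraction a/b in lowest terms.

F_att = 3/2·(g−p) = 3/2·(-10,3) = (-15.0000,4.5000)
o1: d²=148 > ρ²=38 → inactive
o2: d²=257 > ρ²=38 → inactive
o3: d²=34 ≤ ρ²=38; F_rep = 17·(-3,-5)/34² = (-0.0441,-0.0735)
F = F_att + ΣF_rep = (-15.0441,4.4265)
Δp = p'−p = (-3.0088,0.8853); α = Δx/Fx = (-1023/340) / (-1023/68) = 1/5
check: Δy/Fy = (301/340) / (301/68) = 1/5 ✓

α = 1/5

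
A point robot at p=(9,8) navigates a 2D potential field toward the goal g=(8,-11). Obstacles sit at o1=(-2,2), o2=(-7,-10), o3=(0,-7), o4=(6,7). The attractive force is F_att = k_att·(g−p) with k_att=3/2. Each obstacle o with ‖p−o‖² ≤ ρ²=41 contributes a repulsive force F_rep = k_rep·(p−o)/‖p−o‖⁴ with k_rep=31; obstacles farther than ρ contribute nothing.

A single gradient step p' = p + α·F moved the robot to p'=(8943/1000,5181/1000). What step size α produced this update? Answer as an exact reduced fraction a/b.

α = 1/10

F_att = 3/2·(g−p) = 3/2·(-1,-19) = (-1.5000,-28.5000)
o1: d²=157 > ρ²=41 → inactive
o2: d²=580 > ρ²=41 → inactive
o3: d²=306 > ρ²=41 → inactive
o4: d²=10 ≤ ρ²=41; F_rep = 31·(3,1)/10² = (0.9300,0.3100)
F = F_att + ΣF_rep = (-0.5700,-28.1900)
Δp = p'−p = (-0.0570,-2.8190); α = Δx/Fx = (-57/1000) / (-57/100) = 1/10
check: Δy/Fy = (-2819/1000) / (-2819/100) = 1/10 ✓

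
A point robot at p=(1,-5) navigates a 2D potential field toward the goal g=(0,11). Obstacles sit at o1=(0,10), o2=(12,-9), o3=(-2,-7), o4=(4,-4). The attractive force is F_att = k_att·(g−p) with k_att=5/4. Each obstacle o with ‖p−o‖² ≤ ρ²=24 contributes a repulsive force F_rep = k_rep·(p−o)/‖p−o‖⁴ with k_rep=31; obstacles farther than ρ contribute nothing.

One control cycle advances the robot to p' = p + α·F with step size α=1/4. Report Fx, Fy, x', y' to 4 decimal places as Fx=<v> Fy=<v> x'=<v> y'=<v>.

F_att = 5/4·(g−p) = 5/4·(-1,16) = (-1.2500,20.0000)
o1: d²=226 > ρ²=24 → inactive
o2: d²=137 > ρ²=24 → inactive
o3: d²=13 ≤ ρ²=24; F_rep = 31·(3,2)/13² = (0.5503,0.3669)
o4: d²=10 ≤ ρ²=24; F_rep = 31·(-3,-1)/10² = (-0.9300,-0.3100)
F = F_att + ΣF_rep = (-1.6297,20.0569)
p' = p + 1/4·F = (0.5926,0.0142)

Fx=-1.6297 Fy=20.0569 x'=0.5926 y'=0.0142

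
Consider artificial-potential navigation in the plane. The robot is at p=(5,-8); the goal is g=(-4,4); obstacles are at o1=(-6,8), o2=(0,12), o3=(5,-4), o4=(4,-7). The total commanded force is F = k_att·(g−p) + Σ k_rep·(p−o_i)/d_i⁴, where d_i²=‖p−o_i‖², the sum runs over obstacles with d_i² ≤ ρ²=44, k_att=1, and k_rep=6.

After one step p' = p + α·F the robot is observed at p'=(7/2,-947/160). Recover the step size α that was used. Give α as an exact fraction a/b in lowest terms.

α = 1/5

F_att = 1·(g−p) = 1·(-9,12) = (-9.0000,12.0000)
o1: d²=377 > ρ²=44 → inactive
o2: d²=425 > ρ²=44 → inactive
o3: d²=16 ≤ ρ²=44; F_rep = 6·(0,-4)/16² = (0.0000,-0.0938)
o4: d²=2 ≤ ρ²=44; F_rep = 6·(1,-1)/2² = (1.5000,-1.5000)
F = F_att + ΣF_rep = (-7.5000,10.4062)
Δp = p'−p = (-1.5000,2.0812); α = Δx/Fx = (-3/2) / (-15/2) = 1/5
check: Δy/Fy = (333/160) / (333/32) = 1/5 ✓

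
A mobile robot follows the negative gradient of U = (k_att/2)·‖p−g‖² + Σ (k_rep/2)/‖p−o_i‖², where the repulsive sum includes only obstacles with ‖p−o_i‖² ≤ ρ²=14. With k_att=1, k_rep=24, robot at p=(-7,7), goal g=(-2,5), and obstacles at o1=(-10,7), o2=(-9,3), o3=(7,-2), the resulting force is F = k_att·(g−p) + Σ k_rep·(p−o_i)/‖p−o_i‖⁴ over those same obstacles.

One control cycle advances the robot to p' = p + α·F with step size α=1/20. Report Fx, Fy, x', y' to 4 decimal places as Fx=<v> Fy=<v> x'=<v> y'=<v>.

F_att = 1·(g−p) = 1·(5,-2) = (5.0000,-2.0000)
o1: d²=9 ≤ ρ²=14; F_rep = 24·(3,0)/9² = (0.8889,0.0000)
o2: d²=20 > ρ²=14 → inactive
o3: d²=277 > ρ²=14 → inactive
F = F_att + ΣF_rep = (5.8889,-2.0000)
p' = p + 1/20·F = (-6.7056,6.9000)

Fx=5.8889 Fy=-2.0000 x'=-6.7056 y'=6.9000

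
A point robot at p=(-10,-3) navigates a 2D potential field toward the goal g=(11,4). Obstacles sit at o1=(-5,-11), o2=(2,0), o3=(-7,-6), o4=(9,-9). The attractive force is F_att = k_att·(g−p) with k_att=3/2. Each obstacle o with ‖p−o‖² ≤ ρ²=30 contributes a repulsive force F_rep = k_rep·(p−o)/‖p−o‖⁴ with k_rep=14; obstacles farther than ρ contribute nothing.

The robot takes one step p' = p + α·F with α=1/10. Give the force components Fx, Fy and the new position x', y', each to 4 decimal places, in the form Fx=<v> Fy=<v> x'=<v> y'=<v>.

F_att = 3/2·(g−p) = 3/2·(21,7) = (31.5000,10.5000)
o1: d²=89 > ρ²=30 → inactive
o2: d²=153 > ρ²=30 → inactive
o3: d²=18 ≤ ρ²=30; F_rep = 14·(-3,3)/18² = (-0.1296,0.1296)
o4: d²=397 > ρ²=30 → inactive
F = F_att + ΣF_rep = (31.3704,10.6296)
p' = p + 1/10·F = (-6.8630,-1.9370)

Fx=31.3704 Fy=10.6296 x'=-6.8630 y'=-1.9370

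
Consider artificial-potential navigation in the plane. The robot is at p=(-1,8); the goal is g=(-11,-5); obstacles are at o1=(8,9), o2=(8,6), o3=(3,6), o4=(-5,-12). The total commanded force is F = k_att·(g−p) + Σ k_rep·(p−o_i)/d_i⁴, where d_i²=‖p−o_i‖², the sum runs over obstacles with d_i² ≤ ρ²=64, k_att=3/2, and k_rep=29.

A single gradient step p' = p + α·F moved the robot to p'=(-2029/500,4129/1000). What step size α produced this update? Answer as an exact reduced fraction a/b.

α = 1/5

F_att = 3/2·(g−p) = 3/2·(-10,-13) = (-15.0000,-19.5000)
o1: d²=82 > ρ²=64 → inactive
o2: d²=85 > ρ²=64 → inactive
o3: d²=20 ≤ ρ²=64; F_rep = 29·(-4,2)/20² = (-0.2900,0.1450)
o4: d²=416 > ρ²=64 → inactive
F = F_att + ΣF_rep = (-15.2900,-19.3550)
Δp = p'−p = (-3.0580,-3.8710); α = Δx/Fx = (-1529/500) / (-1529/100) = 1/5
check: Δy/Fy = (-3871/1000) / (-3871/200) = 1/5 ✓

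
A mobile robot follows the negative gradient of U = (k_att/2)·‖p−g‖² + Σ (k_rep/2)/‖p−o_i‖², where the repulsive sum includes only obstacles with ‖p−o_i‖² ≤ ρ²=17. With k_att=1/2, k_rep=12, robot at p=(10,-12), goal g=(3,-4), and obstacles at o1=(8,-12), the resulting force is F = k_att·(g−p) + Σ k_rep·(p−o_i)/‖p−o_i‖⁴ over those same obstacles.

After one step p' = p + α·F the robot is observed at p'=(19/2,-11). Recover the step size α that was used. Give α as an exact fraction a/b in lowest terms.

α = 1/4

F_att = 1/2·(g−p) = 1/2·(-7,8) = (-3.5000,4.0000)
o1: d²=4 ≤ ρ²=17; F_rep = 12·(2,0)/4² = (1.5000,0.0000)
F = F_att + ΣF_rep = (-2.0000,4.0000)
Δp = p'−p = (-0.5000,1.0000); α = Δx/Fx = (-1/2) / (-2) = 1/4
check: Δy/Fy = (1) / (4) = 1/4 ✓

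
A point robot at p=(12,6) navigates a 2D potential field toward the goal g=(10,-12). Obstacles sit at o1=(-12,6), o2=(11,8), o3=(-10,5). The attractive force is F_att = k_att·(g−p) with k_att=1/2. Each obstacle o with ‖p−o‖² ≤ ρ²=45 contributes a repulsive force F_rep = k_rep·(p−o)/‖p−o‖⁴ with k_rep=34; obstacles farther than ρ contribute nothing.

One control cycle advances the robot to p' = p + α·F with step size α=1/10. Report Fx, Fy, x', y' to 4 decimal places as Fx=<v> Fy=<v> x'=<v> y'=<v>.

F_att = 1/2·(g−p) = 1/2·(-2,-18) = (-1.0000,-9.0000)
o1: d²=576 > ρ²=45 → inactive
o2: d²=5 ≤ ρ²=45; F_rep = 34·(1,-2)/5² = (1.3600,-2.7200)
o3: d²=485 > ρ²=45 → inactive
F = F_att + ΣF_rep = (0.3600,-11.7200)
p' = p + 1/10·F = (12.0360,4.8280)

Fx=0.3600 Fy=-11.7200 x'=12.0360 y'=4.8280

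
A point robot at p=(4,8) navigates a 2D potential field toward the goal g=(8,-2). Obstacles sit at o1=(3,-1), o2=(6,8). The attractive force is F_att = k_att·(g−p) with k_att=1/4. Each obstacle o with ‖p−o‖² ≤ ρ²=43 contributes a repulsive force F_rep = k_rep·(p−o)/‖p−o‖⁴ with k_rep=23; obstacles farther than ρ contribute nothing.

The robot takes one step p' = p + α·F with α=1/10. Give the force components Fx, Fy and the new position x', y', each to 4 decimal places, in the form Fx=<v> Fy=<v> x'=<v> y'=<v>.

Fx=-1.8750 Fy=-2.5000 x'=3.8125 y'=7.7500

F_att = 1/4·(g−p) = 1/4·(4,-10) = (1.0000,-2.5000)
o1: d²=82 > ρ²=43 → inactive
o2: d²=4 ≤ ρ²=43; F_rep = 23·(-2,0)/4² = (-2.8750,0.0000)
F = F_att + ΣF_rep = (-1.8750,-2.5000)
p' = p + 1/10·F = (3.8125,7.7500)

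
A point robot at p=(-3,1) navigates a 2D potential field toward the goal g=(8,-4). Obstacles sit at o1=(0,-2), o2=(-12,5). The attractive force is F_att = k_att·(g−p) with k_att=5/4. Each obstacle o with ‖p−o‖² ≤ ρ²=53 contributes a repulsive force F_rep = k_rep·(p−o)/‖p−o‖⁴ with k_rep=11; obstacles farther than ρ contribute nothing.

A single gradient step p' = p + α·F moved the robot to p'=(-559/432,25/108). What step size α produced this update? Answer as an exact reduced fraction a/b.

α = 1/8

F_att = 5/4·(g−p) = 5/4·(11,-5) = (13.7500,-6.2500)
o1: d²=18 ≤ ρ²=53; F_rep = 11·(-3,3)/18² = (-0.1019,0.1019)
o2: d²=97 > ρ²=53 → inactive
F = F_att + ΣF_rep = (13.6481,-6.1481)
Δp = p'−p = (1.7060,-0.7685); α = Δx/Fx = (737/432) / (737/54) = 1/8
check: Δy/Fy = (-83/108) / (-166/27) = 1/8 ✓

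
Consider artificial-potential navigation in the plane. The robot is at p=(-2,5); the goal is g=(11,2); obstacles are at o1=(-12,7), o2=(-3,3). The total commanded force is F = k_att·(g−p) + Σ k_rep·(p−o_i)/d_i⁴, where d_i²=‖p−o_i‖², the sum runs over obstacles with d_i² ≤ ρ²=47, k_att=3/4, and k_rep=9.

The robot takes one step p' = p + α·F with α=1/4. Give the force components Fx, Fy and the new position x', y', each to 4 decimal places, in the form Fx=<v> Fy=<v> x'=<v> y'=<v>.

Fx=10.1100 Fy=-1.5300 x'=0.5275 y'=4.6175

F_att = 3/4·(g−p) = 3/4·(13,-3) = (9.7500,-2.2500)
o1: d²=104 > ρ²=47 → inactive
o2: d²=5 ≤ ρ²=47; F_rep = 9·(1,2)/5² = (0.3600,0.7200)
F = F_att + ΣF_rep = (10.1100,-1.5300)
p' = p + 1/4·F = (0.5275,4.6175)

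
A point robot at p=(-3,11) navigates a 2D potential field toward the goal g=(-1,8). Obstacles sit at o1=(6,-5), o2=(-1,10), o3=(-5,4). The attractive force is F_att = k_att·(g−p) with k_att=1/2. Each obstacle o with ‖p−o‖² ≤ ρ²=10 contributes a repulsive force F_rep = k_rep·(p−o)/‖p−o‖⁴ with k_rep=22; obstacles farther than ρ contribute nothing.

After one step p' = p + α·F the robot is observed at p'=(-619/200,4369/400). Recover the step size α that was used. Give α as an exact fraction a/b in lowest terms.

F_att = 1/2·(g−p) = 1/2·(2,-3) = (1.0000,-1.5000)
o1: d²=337 > ρ²=10 → inactive
o2: d²=5 ≤ ρ²=10; F_rep = 22·(-2,1)/5² = (-1.7600,0.8800)
o3: d²=53 > ρ²=10 → inactive
F = F_att + ΣF_rep = (-0.7600,-0.6200)
Δp = p'−p = (-0.0950,-0.0775); α = Δx/Fx = (-19/200) / (-19/25) = 1/8
check: Δy/Fy = (-31/400) / (-31/50) = 1/8 ✓

α = 1/8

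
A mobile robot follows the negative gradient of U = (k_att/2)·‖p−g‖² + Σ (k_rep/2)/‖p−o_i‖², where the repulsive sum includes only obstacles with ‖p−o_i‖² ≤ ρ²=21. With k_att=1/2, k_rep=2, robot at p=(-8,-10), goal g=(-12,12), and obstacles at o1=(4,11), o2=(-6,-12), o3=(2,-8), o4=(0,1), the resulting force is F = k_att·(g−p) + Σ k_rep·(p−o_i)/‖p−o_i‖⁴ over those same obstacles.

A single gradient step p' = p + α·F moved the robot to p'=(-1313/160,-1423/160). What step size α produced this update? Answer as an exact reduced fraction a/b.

F_att = 1/2·(g−p) = 1/2·(-4,22) = (-2.0000,11.0000)
o1: d²=585 > ρ²=21 → inactive
o2: d²=8 ≤ ρ²=21; F_rep = 2·(-2,2)/8² = (-0.0625,0.0625)
o3: d²=104 > ρ²=21 → inactive
o4: d²=185 > ρ²=21 → inactive
F = F_att + ΣF_rep = (-2.0625,11.0625)
Δp = p'−p = (-0.2062,1.1062); α = Δx/Fx = (-33/160) / (-33/16) = 1/10
check: Δy/Fy = (177/160) / (177/16) = 1/10 ✓

α = 1/10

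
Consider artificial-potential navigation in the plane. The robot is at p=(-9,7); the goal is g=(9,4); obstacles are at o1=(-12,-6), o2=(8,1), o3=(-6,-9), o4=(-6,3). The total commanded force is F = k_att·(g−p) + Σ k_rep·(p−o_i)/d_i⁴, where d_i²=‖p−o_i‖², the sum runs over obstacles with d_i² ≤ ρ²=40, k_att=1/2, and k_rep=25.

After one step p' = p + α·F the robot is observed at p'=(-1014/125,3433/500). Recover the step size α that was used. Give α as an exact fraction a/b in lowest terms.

F_att = 1/2·(g−p) = 1/2·(18,-3) = (9.0000,-1.5000)
o1: d²=178 > ρ²=40 → inactive
o2: d²=325 > ρ²=40 → inactive
o3: d²=265 > ρ²=40 → inactive
o4: d²=25 ≤ ρ²=40; F_rep = 25·(-3,4)/25² = (-0.1200,0.1600)
F = F_att + ΣF_rep = (8.8800,-1.3400)
Δp = p'−p = (0.8880,-0.1340); α = Δx/Fx = (111/125) / (222/25) = 1/10
check: Δy/Fy = (-67/500) / (-67/50) = 1/10 ✓

α = 1/10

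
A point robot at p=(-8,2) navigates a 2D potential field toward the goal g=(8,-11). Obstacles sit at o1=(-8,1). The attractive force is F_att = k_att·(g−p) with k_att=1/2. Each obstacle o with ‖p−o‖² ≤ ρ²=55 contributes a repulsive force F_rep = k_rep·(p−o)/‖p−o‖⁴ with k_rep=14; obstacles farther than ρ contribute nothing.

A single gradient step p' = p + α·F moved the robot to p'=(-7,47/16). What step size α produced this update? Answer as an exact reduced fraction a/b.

α = 1/8

F_att = 1/2·(g−p) = 1/2·(16,-13) = (8.0000,-6.5000)
o1: d²=1 ≤ ρ²=55; F_rep = 14·(0,1)/1² = (0.0000,14.0000)
F = F_att + ΣF_rep = (8.0000,7.5000)
Δp = p'−p = (1.0000,0.9375); α = Δx/Fx = (1) / (8) = 1/8
check: Δy/Fy = (15/16) / (15/2) = 1/8 ✓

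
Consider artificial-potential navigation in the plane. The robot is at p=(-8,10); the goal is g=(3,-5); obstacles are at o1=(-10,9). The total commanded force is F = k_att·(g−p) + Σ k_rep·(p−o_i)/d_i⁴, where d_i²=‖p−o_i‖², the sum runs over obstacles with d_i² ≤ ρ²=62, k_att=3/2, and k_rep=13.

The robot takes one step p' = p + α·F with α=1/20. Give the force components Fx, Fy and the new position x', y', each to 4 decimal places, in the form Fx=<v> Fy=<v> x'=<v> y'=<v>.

Fx=17.5400 Fy=-21.9800 x'=-7.1230 y'=8.9010

F_att = 3/2·(g−p) = 3/2·(11,-15) = (16.5000,-22.5000)
o1: d²=5 ≤ ρ²=62; F_rep = 13·(2,1)/5² = (1.0400,0.5200)
F = F_att + ΣF_rep = (17.5400,-21.9800)
p' = p + 1/20·F = (-7.1230,8.9010)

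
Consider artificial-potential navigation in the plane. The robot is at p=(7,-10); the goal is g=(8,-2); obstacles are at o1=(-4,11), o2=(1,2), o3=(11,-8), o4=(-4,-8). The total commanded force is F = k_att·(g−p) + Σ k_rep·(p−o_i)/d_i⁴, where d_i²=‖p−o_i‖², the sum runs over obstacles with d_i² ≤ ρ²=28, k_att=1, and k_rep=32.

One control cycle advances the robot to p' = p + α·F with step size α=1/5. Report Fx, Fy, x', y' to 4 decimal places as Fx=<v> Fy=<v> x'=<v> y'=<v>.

F_att = 1·(g−p) = 1·(1,8) = (1.0000,8.0000)
o1: d²=562 > ρ²=28 → inactive
o2: d²=180 > ρ²=28 → inactive
o3: d²=20 ≤ ρ²=28; F_rep = 32·(-4,-2)/20² = (-0.3200,-0.1600)
o4: d²=125 > ρ²=28 → inactive
F = F_att + ΣF_rep = (0.6800,7.8400)
p' = p + 1/5·F = (7.1360,-8.4320)

Fx=0.6800 Fy=7.8400 x'=7.1360 y'=-8.4320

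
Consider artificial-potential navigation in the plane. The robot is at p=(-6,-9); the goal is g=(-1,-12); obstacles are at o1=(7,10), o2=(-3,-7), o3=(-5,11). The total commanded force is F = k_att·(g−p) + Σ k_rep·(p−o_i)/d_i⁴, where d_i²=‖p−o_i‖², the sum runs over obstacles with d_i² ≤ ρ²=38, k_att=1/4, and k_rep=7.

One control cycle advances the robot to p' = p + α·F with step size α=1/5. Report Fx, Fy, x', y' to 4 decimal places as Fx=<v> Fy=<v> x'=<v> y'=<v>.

Fx=1.1257 Fy=-0.8328 x'=-5.7749 y'=-9.1666

F_att = 1/4·(g−p) = 1/4·(5,-3) = (1.2500,-0.7500)
o1: d²=530 > ρ²=38 → inactive
o2: d²=13 ≤ ρ²=38; F_rep = 7·(-3,-2)/13² = (-0.1243,-0.0828)
o3: d²=401 > ρ²=38 → inactive
F = F_att + ΣF_rep = (1.1257,-0.8328)
p' = p + 1/5·F = (-5.7749,-9.1666)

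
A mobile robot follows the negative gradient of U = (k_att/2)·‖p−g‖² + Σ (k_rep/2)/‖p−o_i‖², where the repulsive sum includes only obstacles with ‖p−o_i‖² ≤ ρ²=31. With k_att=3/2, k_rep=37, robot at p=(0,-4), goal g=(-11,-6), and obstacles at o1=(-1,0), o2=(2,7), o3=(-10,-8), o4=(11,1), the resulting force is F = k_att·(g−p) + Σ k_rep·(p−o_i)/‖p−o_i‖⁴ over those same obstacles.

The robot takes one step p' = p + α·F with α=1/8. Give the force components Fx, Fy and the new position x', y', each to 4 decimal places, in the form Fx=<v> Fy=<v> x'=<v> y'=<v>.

Fx=-16.3720 Fy=-3.5121 x'=-2.0465 y'=-4.4390

F_att = 3/2·(g−p) = 3/2·(-11,-2) = (-16.5000,-3.0000)
o1: d²=17 ≤ ρ²=31; F_rep = 37·(1,-4)/17² = (0.1280,-0.5121)
o2: d²=125 > ρ²=31 → inactive
o3: d²=116 > ρ²=31 → inactive
o4: d²=146 > ρ²=31 → inactive
F = F_att + ΣF_rep = (-16.3720,-3.5121)
p' = p + 1/8·F = (-2.0465,-4.4390)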